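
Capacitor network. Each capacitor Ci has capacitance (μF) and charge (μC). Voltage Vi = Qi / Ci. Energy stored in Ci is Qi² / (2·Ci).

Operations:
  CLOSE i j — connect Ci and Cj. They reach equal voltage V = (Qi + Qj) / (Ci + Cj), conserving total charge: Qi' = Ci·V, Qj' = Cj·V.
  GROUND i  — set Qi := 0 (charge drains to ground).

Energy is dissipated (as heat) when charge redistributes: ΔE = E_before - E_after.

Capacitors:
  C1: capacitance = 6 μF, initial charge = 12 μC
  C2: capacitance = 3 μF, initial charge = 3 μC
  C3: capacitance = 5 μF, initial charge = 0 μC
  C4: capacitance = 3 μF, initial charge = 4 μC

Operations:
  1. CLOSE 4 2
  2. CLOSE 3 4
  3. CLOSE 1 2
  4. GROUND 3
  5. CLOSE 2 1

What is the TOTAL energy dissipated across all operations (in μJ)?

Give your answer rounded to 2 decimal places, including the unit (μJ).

Answer: 2.53 μJ

Derivation:
Initial: C1(6μF, Q=12μC, V=2.00V), C2(3μF, Q=3μC, V=1.00V), C3(5μF, Q=0μC, V=0.00V), C4(3μF, Q=4μC, V=1.33V)
Op 1: CLOSE 4-2: Q_total=7.00, C_total=6.00, V=1.17; Q4=3.50, Q2=3.50; dissipated=0.083
Op 2: CLOSE 3-4: Q_total=3.50, C_total=8.00, V=0.44; Q3=2.19, Q4=1.31; dissipated=1.276
Op 3: CLOSE 1-2: Q_total=15.50, C_total=9.00, V=1.72; Q1=10.33, Q2=5.17; dissipated=0.694
Op 4: GROUND 3: Q3=0; energy lost=0.479
Op 5: CLOSE 2-1: Q_total=15.50, C_total=9.00, V=1.72; Q2=5.17, Q1=10.33; dissipated=0.000
Total dissipated: 2.532 μJ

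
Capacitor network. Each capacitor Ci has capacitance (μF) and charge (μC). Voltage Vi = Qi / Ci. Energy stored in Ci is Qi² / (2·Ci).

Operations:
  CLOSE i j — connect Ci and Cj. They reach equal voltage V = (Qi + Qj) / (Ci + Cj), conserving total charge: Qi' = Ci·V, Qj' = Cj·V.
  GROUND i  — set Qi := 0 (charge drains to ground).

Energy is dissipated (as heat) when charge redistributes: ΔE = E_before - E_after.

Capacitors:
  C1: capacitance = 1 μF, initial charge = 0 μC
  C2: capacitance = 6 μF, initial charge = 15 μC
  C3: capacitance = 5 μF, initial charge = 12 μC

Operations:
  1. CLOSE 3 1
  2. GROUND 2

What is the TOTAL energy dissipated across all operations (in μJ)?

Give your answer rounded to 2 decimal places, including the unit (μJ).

Initial: C1(1μF, Q=0μC, V=0.00V), C2(6μF, Q=15μC, V=2.50V), C3(5μF, Q=12μC, V=2.40V)
Op 1: CLOSE 3-1: Q_total=12.00, C_total=6.00, V=2.00; Q3=10.00, Q1=2.00; dissipated=2.400
Op 2: GROUND 2: Q2=0; energy lost=18.750
Total dissipated: 21.150 μJ

Answer: 21.15 μJ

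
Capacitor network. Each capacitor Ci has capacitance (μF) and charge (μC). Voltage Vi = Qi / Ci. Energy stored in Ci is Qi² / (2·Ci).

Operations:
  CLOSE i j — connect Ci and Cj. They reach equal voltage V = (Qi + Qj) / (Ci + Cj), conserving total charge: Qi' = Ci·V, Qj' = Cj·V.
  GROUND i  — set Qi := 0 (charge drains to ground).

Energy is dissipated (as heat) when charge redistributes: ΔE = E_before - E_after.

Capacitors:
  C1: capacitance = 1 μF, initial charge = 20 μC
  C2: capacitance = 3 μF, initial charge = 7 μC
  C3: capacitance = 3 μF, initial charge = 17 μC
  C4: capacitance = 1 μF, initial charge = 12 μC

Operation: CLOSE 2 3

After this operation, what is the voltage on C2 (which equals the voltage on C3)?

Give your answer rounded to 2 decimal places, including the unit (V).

Initial: C1(1μF, Q=20μC, V=20.00V), C2(3μF, Q=7μC, V=2.33V), C3(3μF, Q=17μC, V=5.67V), C4(1μF, Q=12μC, V=12.00V)
Op 1: CLOSE 2-3: Q_total=24.00, C_total=6.00, V=4.00; Q2=12.00, Q3=12.00; dissipated=8.333

Answer: 4.00 V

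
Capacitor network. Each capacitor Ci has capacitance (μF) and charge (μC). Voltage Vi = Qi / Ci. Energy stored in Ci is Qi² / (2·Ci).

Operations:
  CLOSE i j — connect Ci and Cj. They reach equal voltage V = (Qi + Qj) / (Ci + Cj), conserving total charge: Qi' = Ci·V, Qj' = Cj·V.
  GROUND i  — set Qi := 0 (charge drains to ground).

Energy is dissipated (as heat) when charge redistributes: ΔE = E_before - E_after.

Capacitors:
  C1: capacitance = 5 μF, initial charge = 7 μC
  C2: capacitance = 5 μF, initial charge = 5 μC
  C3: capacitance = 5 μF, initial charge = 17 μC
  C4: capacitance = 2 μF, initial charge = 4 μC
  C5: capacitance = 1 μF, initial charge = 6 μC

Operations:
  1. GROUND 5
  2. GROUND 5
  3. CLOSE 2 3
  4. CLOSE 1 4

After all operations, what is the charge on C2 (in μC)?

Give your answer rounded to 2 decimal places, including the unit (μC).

Answer: 11.00 μC

Derivation:
Initial: C1(5μF, Q=7μC, V=1.40V), C2(5μF, Q=5μC, V=1.00V), C3(5μF, Q=17μC, V=3.40V), C4(2μF, Q=4μC, V=2.00V), C5(1μF, Q=6μC, V=6.00V)
Op 1: GROUND 5: Q5=0; energy lost=18.000
Op 2: GROUND 5: Q5=0; energy lost=0.000
Op 3: CLOSE 2-3: Q_total=22.00, C_total=10.00, V=2.20; Q2=11.00, Q3=11.00; dissipated=7.200
Op 4: CLOSE 1-4: Q_total=11.00, C_total=7.00, V=1.57; Q1=7.86, Q4=3.14; dissipated=0.257
Final charges: Q1=7.86, Q2=11.00, Q3=11.00, Q4=3.14, Q5=0.00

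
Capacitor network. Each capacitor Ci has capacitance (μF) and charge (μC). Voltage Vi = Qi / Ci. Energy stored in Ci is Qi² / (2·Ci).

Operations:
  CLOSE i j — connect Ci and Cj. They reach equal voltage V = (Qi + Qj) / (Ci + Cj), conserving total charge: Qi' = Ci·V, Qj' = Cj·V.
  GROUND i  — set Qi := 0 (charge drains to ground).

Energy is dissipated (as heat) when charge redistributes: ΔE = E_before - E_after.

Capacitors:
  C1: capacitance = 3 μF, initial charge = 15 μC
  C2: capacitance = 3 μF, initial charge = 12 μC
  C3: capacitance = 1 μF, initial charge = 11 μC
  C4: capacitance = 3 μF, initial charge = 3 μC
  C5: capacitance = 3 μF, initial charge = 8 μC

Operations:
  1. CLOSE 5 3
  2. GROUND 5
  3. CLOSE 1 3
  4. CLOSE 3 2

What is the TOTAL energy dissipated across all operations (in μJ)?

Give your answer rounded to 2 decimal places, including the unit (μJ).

Answer: 60.24 μJ

Derivation:
Initial: C1(3μF, Q=15μC, V=5.00V), C2(3μF, Q=12μC, V=4.00V), C3(1μF, Q=11μC, V=11.00V), C4(3μF, Q=3μC, V=1.00V), C5(3μF, Q=8μC, V=2.67V)
Op 1: CLOSE 5-3: Q_total=19.00, C_total=4.00, V=4.75; Q5=14.25, Q3=4.75; dissipated=26.042
Op 2: GROUND 5: Q5=0; energy lost=33.844
Op 3: CLOSE 1-3: Q_total=19.75, C_total=4.00, V=4.94; Q1=14.81, Q3=4.94; dissipated=0.023
Op 4: CLOSE 3-2: Q_total=16.94, C_total=4.00, V=4.23; Q3=4.23, Q2=12.70; dissipated=0.330
Total dissipated: 60.238 μJ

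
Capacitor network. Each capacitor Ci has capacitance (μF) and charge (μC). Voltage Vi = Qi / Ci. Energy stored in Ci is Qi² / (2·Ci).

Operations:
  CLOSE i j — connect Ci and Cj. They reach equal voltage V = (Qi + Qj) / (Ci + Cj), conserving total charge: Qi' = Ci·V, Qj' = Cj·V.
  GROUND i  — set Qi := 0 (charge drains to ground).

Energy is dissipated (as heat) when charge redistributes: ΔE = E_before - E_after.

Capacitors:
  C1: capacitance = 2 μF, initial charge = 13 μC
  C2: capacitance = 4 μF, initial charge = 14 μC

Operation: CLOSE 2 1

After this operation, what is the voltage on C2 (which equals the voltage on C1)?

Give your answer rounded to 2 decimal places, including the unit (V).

Initial: C1(2μF, Q=13μC, V=6.50V), C2(4μF, Q=14μC, V=3.50V)
Op 1: CLOSE 2-1: Q_total=27.00, C_total=6.00, V=4.50; Q2=18.00, Q1=9.00; dissipated=6.000

Answer: 4.50 V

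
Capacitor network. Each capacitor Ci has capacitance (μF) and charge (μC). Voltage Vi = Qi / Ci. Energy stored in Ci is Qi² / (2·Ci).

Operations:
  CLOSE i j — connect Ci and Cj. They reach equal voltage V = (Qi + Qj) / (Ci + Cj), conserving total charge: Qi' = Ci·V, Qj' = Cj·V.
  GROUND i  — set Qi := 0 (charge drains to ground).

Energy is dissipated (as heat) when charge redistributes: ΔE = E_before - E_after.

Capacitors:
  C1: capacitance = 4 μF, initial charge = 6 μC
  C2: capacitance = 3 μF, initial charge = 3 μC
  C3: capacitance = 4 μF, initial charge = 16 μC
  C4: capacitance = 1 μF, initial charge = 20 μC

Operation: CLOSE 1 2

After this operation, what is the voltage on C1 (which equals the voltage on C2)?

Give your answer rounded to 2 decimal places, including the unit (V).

Answer: 1.29 V

Derivation:
Initial: C1(4μF, Q=6μC, V=1.50V), C2(3μF, Q=3μC, V=1.00V), C3(4μF, Q=16μC, V=4.00V), C4(1μF, Q=20μC, V=20.00V)
Op 1: CLOSE 1-2: Q_total=9.00, C_total=7.00, V=1.29; Q1=5.14, Q2=3.86; dissipated=0.214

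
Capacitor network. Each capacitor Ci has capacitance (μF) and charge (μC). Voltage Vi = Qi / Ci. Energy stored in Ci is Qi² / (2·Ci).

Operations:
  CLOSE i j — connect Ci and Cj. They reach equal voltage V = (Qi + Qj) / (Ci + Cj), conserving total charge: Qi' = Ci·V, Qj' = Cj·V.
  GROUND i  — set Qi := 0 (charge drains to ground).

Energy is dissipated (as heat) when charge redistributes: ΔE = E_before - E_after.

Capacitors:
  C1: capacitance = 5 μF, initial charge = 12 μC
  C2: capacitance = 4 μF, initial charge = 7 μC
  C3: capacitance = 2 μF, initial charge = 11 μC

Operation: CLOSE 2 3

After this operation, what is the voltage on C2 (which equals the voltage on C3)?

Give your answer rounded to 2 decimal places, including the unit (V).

Answer: 3.00 V

Derivation:
Initial: C1(5μF, Q=12μC, V=2.40V), C2(4μF, Q=7μC, V=1.75V), C3(2μF, Q=11μC, V=5.50V)
Op 1: CLOSE 2-3: Q_total=18.00, C_total=6.00, V=3.00; Q2=12.00, Q3=6.00; dissipated=9.375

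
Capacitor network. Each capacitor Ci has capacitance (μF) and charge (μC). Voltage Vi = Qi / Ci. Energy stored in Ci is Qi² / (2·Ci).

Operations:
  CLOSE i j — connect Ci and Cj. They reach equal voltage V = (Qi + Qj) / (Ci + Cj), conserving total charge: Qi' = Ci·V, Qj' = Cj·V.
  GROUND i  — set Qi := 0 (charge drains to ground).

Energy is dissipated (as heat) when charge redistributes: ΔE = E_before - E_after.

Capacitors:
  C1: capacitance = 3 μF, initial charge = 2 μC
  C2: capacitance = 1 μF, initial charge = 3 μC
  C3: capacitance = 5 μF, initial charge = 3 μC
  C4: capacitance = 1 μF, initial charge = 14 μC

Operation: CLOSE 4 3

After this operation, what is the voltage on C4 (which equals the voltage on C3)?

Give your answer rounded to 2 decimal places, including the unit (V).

Answer: 2.83 V

Derivation:
Initial: C1(3μF, Q=2μC, V=0.67V), C2(1μF, Q=3μC, V=3.00V), C3(5μF, Q=3μC, V=0.60V), C4(1μF, Q=14μC, V=14.00V)
Op 1: CLOSE 4-3: Q_total=17.00, C_total=6.00, V=2.83; Q4=2.83, Q3=14.17; dissipated=74.817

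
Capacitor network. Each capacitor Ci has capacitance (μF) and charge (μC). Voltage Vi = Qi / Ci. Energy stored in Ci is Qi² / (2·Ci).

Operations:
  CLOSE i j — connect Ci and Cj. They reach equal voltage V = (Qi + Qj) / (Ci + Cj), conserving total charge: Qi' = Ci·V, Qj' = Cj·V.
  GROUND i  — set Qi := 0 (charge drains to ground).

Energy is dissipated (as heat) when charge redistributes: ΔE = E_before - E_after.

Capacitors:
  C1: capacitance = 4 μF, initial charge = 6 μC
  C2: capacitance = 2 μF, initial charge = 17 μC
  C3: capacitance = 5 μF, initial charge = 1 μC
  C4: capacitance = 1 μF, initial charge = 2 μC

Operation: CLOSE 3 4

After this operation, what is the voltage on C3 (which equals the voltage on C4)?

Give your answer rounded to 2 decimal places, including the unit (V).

Answer: 0.50 V

Derivation:
Initial: C1(4μF, Q=6μC, V=1.50V), C2(2μF, Q=17μC, V=8.50V), C3(5μF, Q=1μC, V=0.20V), C4(1μF, Q=2μC, V=2.00V)
Op 1: CLOSE 3-4: Q_total=3.00, C_total=6.00, V=0.50; Q3=2.50, Q4=0.50; dissipated=1.350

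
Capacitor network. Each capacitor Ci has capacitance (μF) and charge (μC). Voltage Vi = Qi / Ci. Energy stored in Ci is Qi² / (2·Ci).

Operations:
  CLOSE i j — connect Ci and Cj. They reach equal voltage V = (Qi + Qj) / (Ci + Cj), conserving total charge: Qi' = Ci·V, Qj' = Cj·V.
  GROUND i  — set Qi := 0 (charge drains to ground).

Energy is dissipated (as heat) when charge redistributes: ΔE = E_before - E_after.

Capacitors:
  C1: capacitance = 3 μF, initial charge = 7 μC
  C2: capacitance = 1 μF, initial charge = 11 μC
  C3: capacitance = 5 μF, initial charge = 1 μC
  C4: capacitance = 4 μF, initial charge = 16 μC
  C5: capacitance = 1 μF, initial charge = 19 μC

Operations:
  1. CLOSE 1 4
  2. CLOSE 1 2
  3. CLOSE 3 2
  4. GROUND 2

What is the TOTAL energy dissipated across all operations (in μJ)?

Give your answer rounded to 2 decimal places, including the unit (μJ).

Answer: 35.71 μJ

Derivation:
Initial: C1(3μF, Q=7μC, V=2.33V), C2(1μF, Q=11μC, V=11.00V), C3(5μF, Q=1μC, V=0.20V), C4(4μF, Q=16μC, V=4.00V), C5(1μF, Q=19μC, V=19.00V)
Op 1: CLOSE 1-4: Q_total=23.00, C_total=7.00, V=3.29; Q1=9.86, Q4=13.14; dissipated=2.381
Op 2: CLOSE 1-2: Q_total=20.86, C_total=4.00, V=5.21; Q1=15.64, Q2=5.21; dissipated=22.316
Op 3: CLOSE 3-2: Q_total=6.21, C_total=6.00, V=1.04; Q3=5.18, Q2=1.04; dissipated=10.476
Op 4: GROUND 2: Q2=0; energy lost=0.536
Total dissipated: 35.710 μJ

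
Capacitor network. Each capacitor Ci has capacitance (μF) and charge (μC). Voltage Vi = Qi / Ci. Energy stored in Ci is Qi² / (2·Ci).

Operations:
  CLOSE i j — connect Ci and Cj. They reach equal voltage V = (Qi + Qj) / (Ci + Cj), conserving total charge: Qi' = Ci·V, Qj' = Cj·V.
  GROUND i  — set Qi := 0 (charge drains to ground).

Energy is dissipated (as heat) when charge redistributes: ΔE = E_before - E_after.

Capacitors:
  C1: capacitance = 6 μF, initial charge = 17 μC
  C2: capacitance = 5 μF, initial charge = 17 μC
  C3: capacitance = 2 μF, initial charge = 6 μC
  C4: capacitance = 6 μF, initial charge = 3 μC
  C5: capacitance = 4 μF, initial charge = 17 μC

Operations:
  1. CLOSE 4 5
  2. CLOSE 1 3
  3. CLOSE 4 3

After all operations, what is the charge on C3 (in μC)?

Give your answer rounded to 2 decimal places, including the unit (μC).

Initial: C1(6μF, Q=17μC, V=2.83V), C2(5μF, Q=17μC, V=3.40V), C3(2μF, Q=6μC, V=3.00V), C4(6μF, Q=3μC, V=0.50V), C5(4μF, Q=17μC, V=4.25V)
Op 1: CLOSE 4-5: Q_total=20.00, C_total=10.00, V=2.00; Q4=12.00, Q5=8.00; dissipated=16.875
Op 2: CLOSE 1-3: Q_total=23.00, C_total=8.00, V=2.88; Q1=17.25, Q3=5.75; dissipated=0.021
Op 3: CLOSE 4-3: Q_total=17.75, C_total=8.00, V=2.22; Q4=13.31, Q3=4.44; dissipated=0.574
Final charges: Q1=17.25, Q2=17.00, Q3=4.44, Q4=13.31, Q5=8.00

Answer: 4.44 μC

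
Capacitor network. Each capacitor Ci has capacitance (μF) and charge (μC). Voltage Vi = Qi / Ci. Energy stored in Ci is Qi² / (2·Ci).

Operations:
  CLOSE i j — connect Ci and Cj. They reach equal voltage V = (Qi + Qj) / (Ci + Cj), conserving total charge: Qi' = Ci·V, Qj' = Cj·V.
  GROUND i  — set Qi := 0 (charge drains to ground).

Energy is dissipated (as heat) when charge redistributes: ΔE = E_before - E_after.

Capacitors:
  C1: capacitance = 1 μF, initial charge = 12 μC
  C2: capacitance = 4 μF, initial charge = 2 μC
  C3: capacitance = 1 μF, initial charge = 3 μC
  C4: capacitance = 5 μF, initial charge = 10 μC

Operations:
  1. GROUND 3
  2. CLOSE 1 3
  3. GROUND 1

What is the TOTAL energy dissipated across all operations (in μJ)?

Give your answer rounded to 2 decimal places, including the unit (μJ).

Answer: 58.50 μJ

Derivation:
Initial: C1(1μF, Q=12μC, V=12.00V), C2(4μF, Q=2μC, V=0.50V), C3(1μF, Q=3μC, V=3.00V), C4(5μF, Q=10μC, V=2.00V)
Op 1: GROUND 3: Q3=0; energy lost=4.500
Op 2: CLOSE 1-3: Q_total=12.00, C_total=2.00, V=6.00; Q1=6.00, Q3=6.00; dissipated=36.000
Op 3: GROUND 1: Q1=0; energy lost=18.000
Total dissipated: 58.500 μJ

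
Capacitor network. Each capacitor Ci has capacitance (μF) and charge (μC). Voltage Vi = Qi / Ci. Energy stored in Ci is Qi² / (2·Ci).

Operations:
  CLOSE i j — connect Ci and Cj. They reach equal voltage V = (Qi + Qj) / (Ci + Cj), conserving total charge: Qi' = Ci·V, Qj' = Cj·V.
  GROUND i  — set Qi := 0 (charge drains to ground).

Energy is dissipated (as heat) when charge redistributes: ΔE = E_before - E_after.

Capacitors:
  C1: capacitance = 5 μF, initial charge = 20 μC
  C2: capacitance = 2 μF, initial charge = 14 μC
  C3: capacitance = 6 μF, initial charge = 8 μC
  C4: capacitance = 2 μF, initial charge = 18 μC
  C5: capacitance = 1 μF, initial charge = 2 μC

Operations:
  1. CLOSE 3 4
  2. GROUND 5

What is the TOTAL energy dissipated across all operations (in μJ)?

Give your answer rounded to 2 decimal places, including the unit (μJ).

Answer: 46.08 μJ

Derivation:
Initial: C1(5μF, Q=20μC, V=4.00V), C2(2μF, Q=14μC, V=7.00V), C3(6μF, Q=8μC, V=1.33V), C4(2μF, Q=18μC, V=9.00V), C5(1μF, Q=2μC, V=2.00V)
Op 1: CLOSE 3-4: Q_total=26.00, C_total=8.00, V=3.25; Q3=19.50, Q4=6.50; dissipated=44.083
Op 2: GROUND 5: Q5=0; energy lost=2.000
Total dissipated: 46.083 μJ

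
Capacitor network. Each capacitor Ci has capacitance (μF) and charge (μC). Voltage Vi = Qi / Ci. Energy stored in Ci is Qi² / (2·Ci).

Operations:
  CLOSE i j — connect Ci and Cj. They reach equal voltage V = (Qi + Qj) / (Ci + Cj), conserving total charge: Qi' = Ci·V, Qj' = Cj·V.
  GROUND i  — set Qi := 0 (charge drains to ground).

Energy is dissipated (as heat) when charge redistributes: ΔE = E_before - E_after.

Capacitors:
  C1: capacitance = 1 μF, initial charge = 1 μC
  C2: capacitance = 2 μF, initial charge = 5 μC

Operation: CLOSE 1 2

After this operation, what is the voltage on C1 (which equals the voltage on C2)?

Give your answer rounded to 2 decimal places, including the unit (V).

Initial: C1(1μF, Q=1μC, V=1.00V), C2(2μF, Q=5μC, V=2.50V)
Op 1: CLOSE 1-2: Q_total=6.00, C_total=3.00, V=2.00; Q1=2.00, Q2=4.00; dissipated=0.750

Answer: 2.00 V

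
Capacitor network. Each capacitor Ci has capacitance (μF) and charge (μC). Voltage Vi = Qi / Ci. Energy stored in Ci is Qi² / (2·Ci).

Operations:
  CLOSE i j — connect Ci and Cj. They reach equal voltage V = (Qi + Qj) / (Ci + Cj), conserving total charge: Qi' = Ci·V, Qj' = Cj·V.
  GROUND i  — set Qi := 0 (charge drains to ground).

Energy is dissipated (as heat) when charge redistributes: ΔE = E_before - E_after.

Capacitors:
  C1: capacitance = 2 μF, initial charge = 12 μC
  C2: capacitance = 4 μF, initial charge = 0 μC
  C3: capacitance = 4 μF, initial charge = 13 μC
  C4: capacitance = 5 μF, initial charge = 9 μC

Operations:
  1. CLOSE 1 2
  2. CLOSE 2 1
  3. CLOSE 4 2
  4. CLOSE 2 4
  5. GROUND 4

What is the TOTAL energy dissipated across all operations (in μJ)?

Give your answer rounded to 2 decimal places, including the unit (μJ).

Initial: C1(2μF, Q=12μC, V=6.00V), C2(4μF, Q=0μC, V=0.00V), C3(4μF, Q=13μC, V=3.25V), C4(5μF, Q=9μC, V=1.80V)
Op 1: CLOSE 1-2: Q_total=12.00, C_total=6.00, V=2.00; Q1=4.00, Q2=8.00; dissipated=24.000
Op 2: CLOSE 2-1: Q_total=12.00, C_total=6.00, V=2.00; Q2=8.00, Q1=4.00; dissipated=0.000
Op 3: CLOSE 4-2: Q_total=17.00, C_total=9.00, V=1.89; Q4=9.44, Q2=7.56; dissipated=0.044
Op 4: CLOSE 2-4: Q_total=17.00, C_total=9.00, V=1.89; Q2=7.56, Q4=9.44; dissipated=0.000
Op 5: GROUND 4: Q4=0; energy lost=8.920
Total dissipated: 32.964 μJ

Answer: 32.96 μJ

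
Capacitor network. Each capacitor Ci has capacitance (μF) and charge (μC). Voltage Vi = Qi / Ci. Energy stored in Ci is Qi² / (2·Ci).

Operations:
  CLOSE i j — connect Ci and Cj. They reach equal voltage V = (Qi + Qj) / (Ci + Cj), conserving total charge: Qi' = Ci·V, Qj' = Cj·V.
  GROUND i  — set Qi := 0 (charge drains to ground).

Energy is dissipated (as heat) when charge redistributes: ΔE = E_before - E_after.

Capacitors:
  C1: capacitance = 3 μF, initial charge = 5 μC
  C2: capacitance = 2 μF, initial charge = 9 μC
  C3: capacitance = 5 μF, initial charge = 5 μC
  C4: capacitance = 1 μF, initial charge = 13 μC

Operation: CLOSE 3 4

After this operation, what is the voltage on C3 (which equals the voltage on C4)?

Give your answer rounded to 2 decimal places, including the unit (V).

Initial: C1(3μF, Q=5μC, V=1.67V), C2(2μF, Q=9μC, V=4.50V), C3(5μF, Q=5μC, V=1.00V), C4(1μF, Q=13μC, V=13.00V)
Op 1: CLOSE 3-4: Q_total=18.00, C_total=6.00, V=3.00; Q3=15.00, Q4=3.00; dissipated=60.000

Answer: 3.00 V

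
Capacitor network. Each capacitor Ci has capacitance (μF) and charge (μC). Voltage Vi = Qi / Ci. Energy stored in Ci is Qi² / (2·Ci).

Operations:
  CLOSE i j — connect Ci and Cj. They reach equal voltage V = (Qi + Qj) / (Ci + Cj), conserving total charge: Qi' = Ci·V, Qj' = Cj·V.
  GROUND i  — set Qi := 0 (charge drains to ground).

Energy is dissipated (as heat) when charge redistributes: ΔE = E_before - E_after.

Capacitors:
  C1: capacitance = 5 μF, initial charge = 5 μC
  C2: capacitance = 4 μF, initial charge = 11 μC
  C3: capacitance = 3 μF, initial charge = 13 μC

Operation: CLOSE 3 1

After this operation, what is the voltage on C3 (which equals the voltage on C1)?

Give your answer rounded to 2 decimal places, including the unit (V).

Answer: 2.25 V

Derivation:
Initial: C1(5μF, Q=5μC, V=1.00V), C2(4μF, Q=11μC, V=2.75V), C3(3μF, Q=13μC, V=4.33V)
Op 1: CLOSE 3-1: Q_total=18.00, C_total=8.00, V=2.25; Q3=6.75, Q1=11.25; dissipated=10.417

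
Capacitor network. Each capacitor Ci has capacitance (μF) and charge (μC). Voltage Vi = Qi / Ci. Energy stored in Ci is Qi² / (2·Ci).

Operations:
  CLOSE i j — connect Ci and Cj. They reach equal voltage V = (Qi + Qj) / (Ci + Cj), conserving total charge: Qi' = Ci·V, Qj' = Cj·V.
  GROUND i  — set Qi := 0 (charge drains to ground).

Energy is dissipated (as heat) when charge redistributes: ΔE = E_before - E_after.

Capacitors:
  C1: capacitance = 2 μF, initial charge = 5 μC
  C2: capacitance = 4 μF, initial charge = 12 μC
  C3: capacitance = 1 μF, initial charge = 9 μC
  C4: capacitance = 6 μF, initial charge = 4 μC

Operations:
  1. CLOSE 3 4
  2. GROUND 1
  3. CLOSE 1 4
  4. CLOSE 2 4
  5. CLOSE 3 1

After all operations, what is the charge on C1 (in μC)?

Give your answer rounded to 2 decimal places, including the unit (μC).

Initial: C1(2μF, Q=5μC, V=2.50V), C2(4μF, Q=12μC, V=3.00V), C3(1μF, Q=9μC, V=9.00V), C4(6μF, Q=4μC, V=0.67V)
Op 1: CLOSE 3-4: Q_total=13.00, C_total=7.00, V=1.86; Q3=1.86, Q4=11.14; dissipated=29.762
Op 2: GROUND 1: Q1=0; energy lost=6.250
Op 3: CLOSE 1-4: Q_total=11.14, C_total=8.00, V=1.39; Q1=2.79, Q4=8.36; dissipated=2.587
Op 4: CLOSE 2-4: Q_total=20.36, C_total=10.00, V=2.04; Q2=8.14, Q4=12.21; dissipated=3.099
Op 5: CLOSE 3-1: Q_total=4.64, C_total=3.00, V=1.55; Q3=1.55, Q1=3.10; dissipated=0.072
Final charges: Q1=3.10, Q2=8.14, Q3=1.55, Q4=12.21

Answer: 3.10 μC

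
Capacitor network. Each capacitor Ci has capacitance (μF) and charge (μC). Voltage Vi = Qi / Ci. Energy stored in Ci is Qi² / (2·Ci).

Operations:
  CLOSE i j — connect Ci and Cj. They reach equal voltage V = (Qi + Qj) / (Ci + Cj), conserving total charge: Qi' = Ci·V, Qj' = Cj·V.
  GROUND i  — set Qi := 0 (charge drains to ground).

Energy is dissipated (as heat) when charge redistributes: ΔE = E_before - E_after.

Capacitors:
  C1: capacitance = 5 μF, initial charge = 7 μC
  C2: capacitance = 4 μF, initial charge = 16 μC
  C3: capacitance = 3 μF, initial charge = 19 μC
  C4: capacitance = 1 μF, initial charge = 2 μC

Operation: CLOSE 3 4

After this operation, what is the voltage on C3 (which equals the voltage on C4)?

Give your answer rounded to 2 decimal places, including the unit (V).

Initial: C1(5μF, Q=7μC, V=1.40V), C2(4μF, Q=16μC, V=4.00V), C3(3μF, Q=19μC, V=6.33V), C4(1μF, Q=2μC, V=2.00V)
Op 1: CLOSE 3-4: Q_total=21.00, C_total=4.00, V=5.25; Q3=15.75, Q4=5.25; dissipated=7.042

Answer: 5.25 V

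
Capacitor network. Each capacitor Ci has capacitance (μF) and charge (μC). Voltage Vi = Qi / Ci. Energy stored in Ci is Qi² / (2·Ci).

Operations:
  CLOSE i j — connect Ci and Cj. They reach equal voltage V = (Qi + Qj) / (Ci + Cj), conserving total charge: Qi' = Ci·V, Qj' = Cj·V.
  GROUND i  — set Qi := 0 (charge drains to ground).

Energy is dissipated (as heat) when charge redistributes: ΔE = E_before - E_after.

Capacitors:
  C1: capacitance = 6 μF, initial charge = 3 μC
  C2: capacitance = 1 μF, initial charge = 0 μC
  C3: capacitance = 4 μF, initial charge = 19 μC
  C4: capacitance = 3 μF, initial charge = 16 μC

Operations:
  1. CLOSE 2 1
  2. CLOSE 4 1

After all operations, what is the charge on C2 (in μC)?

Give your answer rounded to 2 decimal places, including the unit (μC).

Answer: 0.43 μC

Derivation:
Initial: C1(6μF, Q=3μC, V=0.50V), C2(1μF, Q=0μC, V=0.00V), C3(4μF, Q=19μC, V=4.75V), C4(3μF, Q=16μC, V=5.33V)
Op 1: CLOSE 2-1: Q_total=3.00, C_total=7.00, V=0.43; Q2=0.43, Q1=2.57; dissipated=0.107
Op 2: CLOSE 4-1: Q_total=18.57, C_total=9.00, V=2.06; Q4=6.19, Q1=12.38; dissipated=24.057
Final charges: Q1=12.38, Q2=0.43, Q3=19.00, Q4=6.19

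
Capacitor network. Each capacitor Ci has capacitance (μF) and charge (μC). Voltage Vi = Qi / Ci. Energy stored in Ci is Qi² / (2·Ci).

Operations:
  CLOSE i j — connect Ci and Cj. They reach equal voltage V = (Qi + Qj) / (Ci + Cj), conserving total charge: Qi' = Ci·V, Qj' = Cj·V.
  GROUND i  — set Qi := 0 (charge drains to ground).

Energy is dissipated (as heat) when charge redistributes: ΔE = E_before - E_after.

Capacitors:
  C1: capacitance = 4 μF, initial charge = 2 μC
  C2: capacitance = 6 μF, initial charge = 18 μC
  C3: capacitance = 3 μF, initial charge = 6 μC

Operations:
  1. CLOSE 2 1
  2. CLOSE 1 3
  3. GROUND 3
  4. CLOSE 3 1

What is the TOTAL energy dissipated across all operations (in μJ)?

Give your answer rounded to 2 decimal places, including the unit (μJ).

Answer: 16.93 μJ

Derivation:
Initial: C1(4μF, Q=2μC, V=0.50V), C2(6μF, Q=18μC, V=3.00V), C3(3μF, Q=6μC, V=2.00V)
Op 1: CLOSE 2-1: Q_total=20.00, C_total=10.00, V=2.00; Q2=12.00, Q1=8.00; dissipated=7.500
Op 2: CLOSE 1-3: Q_total=14.00, C_total=7.00, V=2.00; Q1=8.00, Q3=6.00; dissipated=0.000
Op 3: GROUND 3: Q3=0; energy lost=6.000
Op 4: CLOSE 3-1: Q_total=8.00, C_total=7.00, V=1.14; Q3=3.43, Q1=4.57; dissipated=3.429
Total dissipated: 16.929 μJ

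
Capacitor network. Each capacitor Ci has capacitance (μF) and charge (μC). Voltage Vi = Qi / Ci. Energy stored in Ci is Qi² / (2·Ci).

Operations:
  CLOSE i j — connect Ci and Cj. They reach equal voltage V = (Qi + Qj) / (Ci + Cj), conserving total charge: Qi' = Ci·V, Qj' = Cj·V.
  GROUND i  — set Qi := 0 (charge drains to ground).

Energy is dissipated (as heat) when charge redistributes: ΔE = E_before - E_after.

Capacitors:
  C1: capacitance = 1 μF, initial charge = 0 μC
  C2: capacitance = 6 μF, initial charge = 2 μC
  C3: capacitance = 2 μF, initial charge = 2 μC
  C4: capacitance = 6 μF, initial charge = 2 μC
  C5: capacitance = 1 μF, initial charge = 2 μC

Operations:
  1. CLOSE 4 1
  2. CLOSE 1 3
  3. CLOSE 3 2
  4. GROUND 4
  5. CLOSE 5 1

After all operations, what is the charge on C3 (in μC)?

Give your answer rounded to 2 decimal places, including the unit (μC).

Answer: 0.88 μC

Derivation:
Initial: C1(1μF, Q=0μC, V=0.00V), C2(6μF, Q=2μC, V=0.33V), C3(2μF, Q=2μC, V=1.00V), C4(6μF, Q=2μC, V=0.33V), C5(1μF, Q=2μC, V=2.00V)
Op 1: CLOSE 4-1: Q_total=2.00, C_total=7.00, V=0.29; Q4=1.71, Q1=0.29; dissipated=0.048
Op 2: CLOSE 1-3: Q_total=2.29, C_total=3.00, V=0.76; Q1=0.76, Q3=1.52; dissipated=0.170
Op 3: CLOSE 3-2: Q_total=3.52, C_total=8.00, V=0.44; Q3=0.88, Q2=2.64; dissipated=0.138
Op 4: GROUND 4: Q4=0; energy lost=0.245
Op 5: CLOSE 5-1: Q_total=2.76, C_total=2.00, V=1.38; Q5=1.38, Q1=1.38; dissipated=0.383
Final charges: Q1=1.38, Q2=2.64, Q3=0.88, Q4=0.00, Q5=1.38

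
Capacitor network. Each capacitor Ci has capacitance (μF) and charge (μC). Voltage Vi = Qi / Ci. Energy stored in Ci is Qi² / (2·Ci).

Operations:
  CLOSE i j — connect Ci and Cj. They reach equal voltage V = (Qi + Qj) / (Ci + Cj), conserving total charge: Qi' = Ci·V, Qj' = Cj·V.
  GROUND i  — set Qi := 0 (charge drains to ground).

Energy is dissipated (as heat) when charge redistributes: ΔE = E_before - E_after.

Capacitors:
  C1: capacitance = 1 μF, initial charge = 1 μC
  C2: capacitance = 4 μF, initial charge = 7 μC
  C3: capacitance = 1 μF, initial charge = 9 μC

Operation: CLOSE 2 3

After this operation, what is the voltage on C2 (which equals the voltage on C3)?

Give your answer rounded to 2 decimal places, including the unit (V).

Initial: C1(1μF, Q=1μC, V=1.00V), C2(4μF, Q=7μC, V=1.75V), C3(1μF, Q=9μC, V=9.00V)
Op 1: CLOSE 2-3: Q_total=16.00, C_total=5.00, V=3.20; Q2=12.80, Q3=3.20; dissipated=21.025

Answer: 3.20 V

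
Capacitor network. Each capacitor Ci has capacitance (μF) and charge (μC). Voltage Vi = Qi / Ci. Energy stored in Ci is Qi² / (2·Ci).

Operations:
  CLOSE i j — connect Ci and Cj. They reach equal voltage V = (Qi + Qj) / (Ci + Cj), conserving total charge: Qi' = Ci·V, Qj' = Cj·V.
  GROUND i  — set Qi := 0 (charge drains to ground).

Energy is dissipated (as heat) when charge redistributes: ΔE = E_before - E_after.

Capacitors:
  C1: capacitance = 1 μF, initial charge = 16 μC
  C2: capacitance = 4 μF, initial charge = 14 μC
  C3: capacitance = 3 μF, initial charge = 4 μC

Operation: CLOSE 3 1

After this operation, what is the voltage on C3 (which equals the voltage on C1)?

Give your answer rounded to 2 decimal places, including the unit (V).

Answer: 5.00 V

Derivation:
Initial: C1(1μF, Q=16μC, V=16.00V), C2(4μF, Q=14μC, V=3.50V), C3(3μF, Q=4μC, V=1.33V)
Op 1: CLOSE 3-1: Q_total=20.00, C_total=4.00, V=5.00; Q3=15.00, Q1=5.00; dissipated=80.667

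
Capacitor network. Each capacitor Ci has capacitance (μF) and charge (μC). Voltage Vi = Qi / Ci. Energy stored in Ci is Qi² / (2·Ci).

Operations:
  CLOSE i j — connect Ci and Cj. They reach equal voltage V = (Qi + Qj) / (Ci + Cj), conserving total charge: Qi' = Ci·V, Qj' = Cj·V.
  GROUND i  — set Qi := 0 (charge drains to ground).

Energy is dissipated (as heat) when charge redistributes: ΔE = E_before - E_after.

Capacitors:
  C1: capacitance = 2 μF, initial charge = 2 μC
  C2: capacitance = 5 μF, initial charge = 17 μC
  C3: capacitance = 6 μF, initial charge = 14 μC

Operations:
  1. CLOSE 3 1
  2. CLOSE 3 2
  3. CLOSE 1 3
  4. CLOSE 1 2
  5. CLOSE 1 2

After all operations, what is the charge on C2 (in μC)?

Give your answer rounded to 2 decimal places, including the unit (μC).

Answer: 12.95 μC

Derivation:
Initial: C1(2μF, Q=2μC, V=1.00V), C2(5μF, Q=17μC, V=3.40V), C3(6μF, Q=14μC, V=2.33V)
Op 1: CLOSE 3-1: Q_total=16.00, C_total=8.00, V=2.00; Q3=12.00, Q1=4.00; dissipated=1.333
Op 2: CLOSE 3-2: Q_total=29.00, C_total=11.00, V=2.64; Q3=15.82, Q2=13.18; dissipated=2.673
Op 3: CLOSE 1-3: Q_total=19.82, C_total=8.00, V=2.48; Q1=4.95, Q3=14.86; dissipated=0.304
Op 4: CLOSE 1-2: Q_total=18.14, C_total=7.00, V=2.59; Q1=5.18, Q2=12.95; dissipated=0.018
Op 5: CLOSE 1-2: Q_total=18.14, C_total=7.00, V=2.59; Q1=5.18, Q2=12.95; dissipated=0.000
Final charges: Q1=5.18, Q2=12.95, Q3=14.86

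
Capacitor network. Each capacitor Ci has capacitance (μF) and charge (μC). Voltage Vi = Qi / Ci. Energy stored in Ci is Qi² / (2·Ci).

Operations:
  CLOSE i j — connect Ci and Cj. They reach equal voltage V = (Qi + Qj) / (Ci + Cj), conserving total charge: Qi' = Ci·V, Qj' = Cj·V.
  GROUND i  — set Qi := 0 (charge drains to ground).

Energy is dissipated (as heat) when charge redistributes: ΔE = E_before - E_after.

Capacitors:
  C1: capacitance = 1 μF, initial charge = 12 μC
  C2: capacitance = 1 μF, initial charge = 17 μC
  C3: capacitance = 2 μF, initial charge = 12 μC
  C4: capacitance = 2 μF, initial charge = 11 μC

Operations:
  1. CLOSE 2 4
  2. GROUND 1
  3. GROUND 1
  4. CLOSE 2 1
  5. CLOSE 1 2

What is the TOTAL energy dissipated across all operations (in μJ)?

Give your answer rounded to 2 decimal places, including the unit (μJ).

Initial: C1(1μF, Q=12μC, V=12.00V), C2(1μF, Q=17μC, V=17.00V), C3(2μF, Q=12μC, V=6.00V), C4(2μF, Q=11μC, V=5.50V)
Op 1: CLOSE 2-4: Q_total=28.00, C_total=3.00, V=9.33; Q2=9.33, Q4=18.67; dissipated=44.083
Op 2: GROUND 1: Q1=0; energy lost=72.000
Op 3: GROUND 1: Q1=0; energy lost=0.000
Op 4: CLOSE 2-1: Q_total=9.33, C_total=2.00, V=4.67; Q2=4.67, Q1=4.67; dissipated=21.778
Op 5: CLOSE 1-2: Q_total=9.33, C_total=2.00, V=4.67; Q1=4.67, Q2=4.67; dissipated=0.000
Total dissipated: 137.861 μJ

Answer: 137.86 μJ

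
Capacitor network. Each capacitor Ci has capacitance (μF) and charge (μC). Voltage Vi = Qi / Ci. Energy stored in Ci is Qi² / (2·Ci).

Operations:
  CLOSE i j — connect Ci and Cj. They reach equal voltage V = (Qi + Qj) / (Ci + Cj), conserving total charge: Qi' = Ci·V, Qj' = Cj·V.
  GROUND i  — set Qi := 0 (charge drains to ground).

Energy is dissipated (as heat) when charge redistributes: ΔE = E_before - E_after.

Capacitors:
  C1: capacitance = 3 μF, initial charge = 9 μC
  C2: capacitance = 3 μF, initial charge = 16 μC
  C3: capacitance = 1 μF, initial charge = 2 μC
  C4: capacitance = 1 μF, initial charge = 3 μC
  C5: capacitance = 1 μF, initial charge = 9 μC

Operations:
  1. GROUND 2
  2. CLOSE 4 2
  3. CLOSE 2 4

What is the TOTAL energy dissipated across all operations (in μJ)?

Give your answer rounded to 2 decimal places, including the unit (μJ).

Answer: 46.04 μJ

Derivation:
Initial: C1(3μF, Q=9μC, V=3.00V), C2(3μF, Q=16μC, V=5.33V), C3(1μF, Q=2μC, V=2.00V), C4(1μF, Q=3μC, V=3.00V), C5(1μF, Q=9μC, V=9.00V)
Op 1: GROUND 2: Q2=0; energy lost=42.667
Op 2: CLOSE 4-2: Q_total=3.00, C_total=4.00, V=0.75; Q4=0.75, Q2=2.25; dissipated=3.375
Op 3: CLOSE 2-4: Q_total=3.00, C_total=4.00, V=0.75; Q2=2.25, Q4=0.75; dissipated=0.000
Total dissipated: 46.042 μJ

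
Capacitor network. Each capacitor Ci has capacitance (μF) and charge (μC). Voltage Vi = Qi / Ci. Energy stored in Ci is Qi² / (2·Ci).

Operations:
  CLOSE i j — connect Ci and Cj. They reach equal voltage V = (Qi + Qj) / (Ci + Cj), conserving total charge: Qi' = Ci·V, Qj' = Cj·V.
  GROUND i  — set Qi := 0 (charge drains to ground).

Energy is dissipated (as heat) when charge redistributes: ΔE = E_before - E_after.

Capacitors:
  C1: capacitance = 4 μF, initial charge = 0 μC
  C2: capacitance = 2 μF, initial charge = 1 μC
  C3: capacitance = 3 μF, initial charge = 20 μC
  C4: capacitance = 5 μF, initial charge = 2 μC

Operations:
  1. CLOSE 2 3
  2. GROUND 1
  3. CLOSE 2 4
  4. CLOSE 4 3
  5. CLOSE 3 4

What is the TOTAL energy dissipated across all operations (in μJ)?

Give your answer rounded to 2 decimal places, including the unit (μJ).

Initial: C1(4μF, Q=0μC, V=0.00V), C2(2μF, Q=1μC, V=0.50V), C3(3μF, Q=20μC, V=6.67V), C4(5μF, Q=2μC, V=0.40V)
Op 1: CLOSE 2-3: Q_total=21.00, C_total=5.00, V=4.20; Q2=8.40, Q3=12.60; dissipated=22.817
Op 2: GROUND 1: Q1=0; energy lost=0.000
Op 3: CLOSE 2-4: Q_total=10.40, C_total=7.00, V=1.49; Q2=2.97, Q4=7.43; dissipated=10.314
Op 4: CLOSE 4-3: Q_total=20.03, C_total=8.00, V=2.50; Q4=12.52, Q3=7.51; dissipated=6.907
Op 5: CLOSE 3-4: Q_total=20.03, C_total=8.00, V=2.50; Q3=7.51, Q4=12.52; dissipated=0.000
Total dissipated: 40.038 μJ

Answer: 40.04 μJ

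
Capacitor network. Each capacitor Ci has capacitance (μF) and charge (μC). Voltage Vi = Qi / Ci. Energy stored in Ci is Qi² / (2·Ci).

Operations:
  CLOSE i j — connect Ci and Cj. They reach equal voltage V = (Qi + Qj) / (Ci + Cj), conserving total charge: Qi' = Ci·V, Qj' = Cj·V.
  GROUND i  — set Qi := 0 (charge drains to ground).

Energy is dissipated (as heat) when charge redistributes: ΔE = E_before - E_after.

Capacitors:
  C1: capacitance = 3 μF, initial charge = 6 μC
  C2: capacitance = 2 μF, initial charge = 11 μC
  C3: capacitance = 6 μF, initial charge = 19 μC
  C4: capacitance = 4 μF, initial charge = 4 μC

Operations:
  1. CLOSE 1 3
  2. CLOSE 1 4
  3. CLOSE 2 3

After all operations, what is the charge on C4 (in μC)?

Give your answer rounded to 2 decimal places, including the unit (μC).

Answer: 7.05 μC

Derivation:
Initial: C1(3μF, Q=6μC, V=2.00V), C2(2μF, Q=11μC, V=5.50V), C3(6μF, Q=19μC, V=3.17V), C4(4μF, Q=4μC, V=1.00V)
Op 1: CLOSE 1-3: Q_total=25.00, C_total=9.00, V=2.78; Q1=8.33, Q3=16.67; dissipated=1.361
Op 2: CLOSE 1-4: Q_total=12.33, C_total=7.00, V=1.76; Q1=5.29, Q4=7.05; dissipated=2.709
Op 3: CLOSE 2-3: Q_total=27.67, C_total=8.00, V=3.46; Q2=6.92, Q3=20.75; dissipated=5.558
Final charges: Q1=5.29, Q2=6.92, Q3=20.75, Q4=7.05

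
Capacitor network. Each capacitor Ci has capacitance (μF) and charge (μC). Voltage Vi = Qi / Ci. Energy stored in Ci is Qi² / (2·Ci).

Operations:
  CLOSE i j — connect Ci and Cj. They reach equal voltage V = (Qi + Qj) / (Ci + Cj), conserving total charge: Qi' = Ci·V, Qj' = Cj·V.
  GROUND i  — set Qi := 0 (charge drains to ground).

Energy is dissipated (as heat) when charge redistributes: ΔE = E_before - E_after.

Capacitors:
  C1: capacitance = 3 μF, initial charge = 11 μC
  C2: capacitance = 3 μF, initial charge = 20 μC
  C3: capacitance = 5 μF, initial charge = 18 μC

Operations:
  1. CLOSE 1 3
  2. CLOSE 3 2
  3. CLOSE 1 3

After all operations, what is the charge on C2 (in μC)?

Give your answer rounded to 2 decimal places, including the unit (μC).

Initial: C1(3μF, Q=11μC, V=3.67V), C2(3μF, Q=20μC, V=6.67V), C3(5μF, Q=18μC, V=3.60V)
Op 1: CLOSE 1-3: Q_total=29.00, C_total=8.00, V=3.62; Q1=10.88, Q3=18.12; dissipated=0.004
Op 2: CLOSE 3-2: Q_total=38.12, C_total=8.00, V=4.77; Q3=23.83, Q2=14.30; dissipated=8.674
Op 3: CLOSE 1-3: Q_total=34.70, C_total=8.00, V=4.34; Q1=13.01, Q3=21.69; dissipated=1.220
Final charges: Q1=13.01, Q2=14.30, Q3=21.69

Answer: 14.30 μC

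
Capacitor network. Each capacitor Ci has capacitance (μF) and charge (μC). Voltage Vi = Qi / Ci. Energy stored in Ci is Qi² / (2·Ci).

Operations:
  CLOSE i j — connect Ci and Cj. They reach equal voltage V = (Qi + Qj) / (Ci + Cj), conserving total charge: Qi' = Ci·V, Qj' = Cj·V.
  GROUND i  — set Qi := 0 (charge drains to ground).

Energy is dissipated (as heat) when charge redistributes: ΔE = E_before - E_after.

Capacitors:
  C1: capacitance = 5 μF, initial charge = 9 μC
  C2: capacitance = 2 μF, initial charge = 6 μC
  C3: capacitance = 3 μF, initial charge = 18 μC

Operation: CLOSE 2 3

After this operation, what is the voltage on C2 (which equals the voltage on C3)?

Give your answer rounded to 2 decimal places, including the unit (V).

Initial: C1(5μF, Q=9μC, V=1.80V), C2(2μF, Q=6μC, V=3.00V), C3(3μF, Q=18μC, V=6.00V)
Op 1: CLOSE 2-3: Q_total=24.00, C_total=5.00, V=4.80; Q2=9.60, Q3=14.40; dissipated=5.400

Answer: 4.80 V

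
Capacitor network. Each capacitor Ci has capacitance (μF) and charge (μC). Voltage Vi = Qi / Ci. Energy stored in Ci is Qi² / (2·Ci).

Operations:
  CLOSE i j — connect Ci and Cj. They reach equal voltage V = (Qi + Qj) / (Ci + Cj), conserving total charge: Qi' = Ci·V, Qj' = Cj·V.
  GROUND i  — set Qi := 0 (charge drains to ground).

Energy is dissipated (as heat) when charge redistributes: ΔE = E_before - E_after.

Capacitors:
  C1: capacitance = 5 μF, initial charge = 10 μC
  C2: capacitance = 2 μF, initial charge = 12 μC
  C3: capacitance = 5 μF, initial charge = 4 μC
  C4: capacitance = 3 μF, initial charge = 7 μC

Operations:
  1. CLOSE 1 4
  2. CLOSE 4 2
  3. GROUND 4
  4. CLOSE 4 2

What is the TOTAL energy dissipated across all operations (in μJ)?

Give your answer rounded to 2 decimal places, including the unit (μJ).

Answer: 37.48 μJ

Derivation:
Initial: C1(5μF, Q=10μC, V=2.00V), C2(2μF, Q=12μC, V=6.00V), C3(5μF, Q=4μC, V=0.80V), C4(3μF, Q=7μC, V=2.33V)
Op 1: CLOSE 1-4: Q_total=17.00, C_total=8.00, V=2.12; Q1=10.62, Q4=6.38; dissipated=0.104
Op 2: CLOSE 4-2: Q_total=18.38, C_total=5.00, V=3.67; Q4=11.03, Q2=7.35; dissipated=9.009
Op 3: GROUND 4: Q4=0; energy lost=20.258
Op 4: CLOSE 4-2: Q_total=7.35, C_total=5.00, V=1.47; Q4=4.41, Q2=2.94; dissipated=8.103
Total dissipated: 37.475 μJ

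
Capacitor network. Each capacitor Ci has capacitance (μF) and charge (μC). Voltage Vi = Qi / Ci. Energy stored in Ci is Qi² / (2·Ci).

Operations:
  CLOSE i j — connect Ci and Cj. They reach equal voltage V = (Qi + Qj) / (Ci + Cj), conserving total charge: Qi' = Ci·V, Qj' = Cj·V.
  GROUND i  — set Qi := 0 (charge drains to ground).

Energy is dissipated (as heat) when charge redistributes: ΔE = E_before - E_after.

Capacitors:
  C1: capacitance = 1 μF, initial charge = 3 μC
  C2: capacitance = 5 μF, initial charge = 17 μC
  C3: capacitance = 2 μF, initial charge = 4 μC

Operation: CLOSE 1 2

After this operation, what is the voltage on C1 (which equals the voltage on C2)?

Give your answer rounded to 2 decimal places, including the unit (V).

Answer: 3.33 V

Derivation:
Initial: C1(1μF, Q=3μC, V=3.00V), C2(5μF, Q=17μC, V=3.40V), C3(2μF, Q=4μC, V=2.00V)
Op 1: CLOSE 1-2: Q_total=20.00, C_total=6.00, V=3.33; Q1=3.33, Q2=16.67; dissipated=0.067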